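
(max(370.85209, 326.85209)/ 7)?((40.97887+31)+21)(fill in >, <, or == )<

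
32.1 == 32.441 False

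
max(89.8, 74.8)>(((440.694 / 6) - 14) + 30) True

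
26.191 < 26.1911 True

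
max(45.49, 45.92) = 45.92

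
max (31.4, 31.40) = 31.40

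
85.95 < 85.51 False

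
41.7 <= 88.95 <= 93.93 True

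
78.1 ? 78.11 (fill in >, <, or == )<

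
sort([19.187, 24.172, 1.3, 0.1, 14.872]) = [0.1, 1.3, 14.872, 19.187, 24.172]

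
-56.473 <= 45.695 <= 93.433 True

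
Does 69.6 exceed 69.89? No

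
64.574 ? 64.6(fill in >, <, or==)<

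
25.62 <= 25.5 False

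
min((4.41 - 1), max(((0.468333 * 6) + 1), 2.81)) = 3.41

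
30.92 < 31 True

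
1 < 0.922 False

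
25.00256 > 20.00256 True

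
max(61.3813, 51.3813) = 61.3813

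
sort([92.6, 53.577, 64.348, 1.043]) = [1.043, 53.577, 64.348, 92.6]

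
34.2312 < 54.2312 True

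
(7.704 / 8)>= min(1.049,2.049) False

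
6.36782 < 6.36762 False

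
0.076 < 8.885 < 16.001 True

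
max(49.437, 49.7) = 49.7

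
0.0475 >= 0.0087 True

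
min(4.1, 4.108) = 4.1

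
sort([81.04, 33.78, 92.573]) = [33.78, 81.04, 92.573]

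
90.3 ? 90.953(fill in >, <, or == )<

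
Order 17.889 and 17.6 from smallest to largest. 17.6, 17.889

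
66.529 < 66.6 True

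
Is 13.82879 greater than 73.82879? No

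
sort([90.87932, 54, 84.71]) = [54, 84.71, 90.87932]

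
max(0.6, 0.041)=0.6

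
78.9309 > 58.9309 True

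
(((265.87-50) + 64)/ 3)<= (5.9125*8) False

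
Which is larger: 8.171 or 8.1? 8.171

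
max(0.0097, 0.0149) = 0.0149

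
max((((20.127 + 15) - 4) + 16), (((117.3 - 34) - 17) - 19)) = 47.3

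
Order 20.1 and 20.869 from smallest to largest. 20.1, 20.869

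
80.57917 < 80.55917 False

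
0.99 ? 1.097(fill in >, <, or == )<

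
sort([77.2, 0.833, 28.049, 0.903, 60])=[0.833, 0.903, 28.049, 60, 77.2]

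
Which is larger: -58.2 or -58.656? -58.2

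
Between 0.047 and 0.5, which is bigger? 0.5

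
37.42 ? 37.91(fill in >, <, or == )<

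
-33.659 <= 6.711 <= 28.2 True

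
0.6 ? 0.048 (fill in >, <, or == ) >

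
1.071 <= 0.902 False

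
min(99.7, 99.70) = 99.7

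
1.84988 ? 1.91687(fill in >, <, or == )<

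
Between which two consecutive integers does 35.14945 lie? 35 and 36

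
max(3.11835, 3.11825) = 3.11835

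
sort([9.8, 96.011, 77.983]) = [9.8, 77.983, 96.011]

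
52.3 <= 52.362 True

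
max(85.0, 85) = 85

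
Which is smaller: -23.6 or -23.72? -23.72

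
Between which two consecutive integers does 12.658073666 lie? 12 and 13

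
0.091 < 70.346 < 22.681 False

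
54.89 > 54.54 True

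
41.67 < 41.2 False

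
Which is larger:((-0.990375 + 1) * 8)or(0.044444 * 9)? (0.044444 * 9)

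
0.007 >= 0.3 False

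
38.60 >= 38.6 True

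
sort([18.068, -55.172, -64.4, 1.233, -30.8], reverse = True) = [18.068, 1.233, -30.8, -55.172, -64.4]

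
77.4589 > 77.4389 True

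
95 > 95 False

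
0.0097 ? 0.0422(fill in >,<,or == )<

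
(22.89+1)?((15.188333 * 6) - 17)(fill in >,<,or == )<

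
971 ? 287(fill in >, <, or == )>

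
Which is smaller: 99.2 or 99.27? 99.2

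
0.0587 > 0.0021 True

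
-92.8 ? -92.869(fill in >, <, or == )>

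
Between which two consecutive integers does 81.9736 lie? 81 and 82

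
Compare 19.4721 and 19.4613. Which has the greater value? 19.4721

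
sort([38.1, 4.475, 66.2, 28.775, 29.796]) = [4.475, 28.775, 29.796, 38.1, 66.2]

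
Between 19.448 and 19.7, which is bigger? 19.7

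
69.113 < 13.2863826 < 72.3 False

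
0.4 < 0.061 False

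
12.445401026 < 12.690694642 True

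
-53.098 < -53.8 False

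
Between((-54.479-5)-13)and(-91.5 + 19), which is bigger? ((-54.479-5)-13)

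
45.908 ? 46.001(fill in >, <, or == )<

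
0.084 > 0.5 False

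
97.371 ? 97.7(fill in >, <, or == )<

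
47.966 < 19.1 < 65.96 False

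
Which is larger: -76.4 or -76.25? -76.25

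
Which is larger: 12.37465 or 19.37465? 19.37465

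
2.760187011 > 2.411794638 True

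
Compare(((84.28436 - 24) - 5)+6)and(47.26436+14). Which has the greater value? (((84.28436 - 24) - 5)+6)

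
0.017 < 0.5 True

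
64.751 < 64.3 False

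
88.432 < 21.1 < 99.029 False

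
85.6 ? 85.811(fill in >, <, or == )<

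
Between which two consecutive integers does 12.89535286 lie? 12 and 13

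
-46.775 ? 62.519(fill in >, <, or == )<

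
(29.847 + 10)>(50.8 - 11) True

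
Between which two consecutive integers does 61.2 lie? 61 and 62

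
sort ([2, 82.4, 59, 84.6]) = [2, 59, 82.4, 84.6]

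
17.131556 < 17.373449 True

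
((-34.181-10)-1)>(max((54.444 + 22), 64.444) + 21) False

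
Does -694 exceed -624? No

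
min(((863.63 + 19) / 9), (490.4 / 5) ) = 98.07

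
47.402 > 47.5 False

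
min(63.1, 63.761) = 63.1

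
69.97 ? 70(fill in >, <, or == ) <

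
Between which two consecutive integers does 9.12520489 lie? 9 and 10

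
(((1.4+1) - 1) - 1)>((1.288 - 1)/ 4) True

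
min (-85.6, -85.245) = -85.6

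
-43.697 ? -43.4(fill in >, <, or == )<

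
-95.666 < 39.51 True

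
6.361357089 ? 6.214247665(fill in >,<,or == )>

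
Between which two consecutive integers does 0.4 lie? 0 and 1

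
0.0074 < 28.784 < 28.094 False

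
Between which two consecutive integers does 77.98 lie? 77 and 78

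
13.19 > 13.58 False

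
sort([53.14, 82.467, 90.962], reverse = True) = [90.962, 82.467, 53.14]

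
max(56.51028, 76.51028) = 76.51028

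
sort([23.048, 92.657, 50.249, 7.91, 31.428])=[7.91, 23.048, 31.428, 50.249, 92.657]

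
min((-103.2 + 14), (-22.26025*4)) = -89.2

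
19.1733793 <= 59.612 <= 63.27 True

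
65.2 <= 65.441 True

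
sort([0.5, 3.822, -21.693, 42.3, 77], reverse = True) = [77, 42.3, 3.822, 0.5, -21.693]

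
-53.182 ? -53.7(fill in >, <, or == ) >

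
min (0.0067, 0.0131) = 0.0067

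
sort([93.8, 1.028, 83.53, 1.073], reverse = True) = [93.8, 83.53, 1.073, 1.028]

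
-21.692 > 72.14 False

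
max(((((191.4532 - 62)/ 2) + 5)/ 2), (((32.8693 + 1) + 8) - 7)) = 34.8693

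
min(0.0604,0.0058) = 0.0058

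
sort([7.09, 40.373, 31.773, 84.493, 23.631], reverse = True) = [84.493, 40.373, 31.773, 23.631, 7.09]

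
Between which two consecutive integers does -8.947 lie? -9 and -8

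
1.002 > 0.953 True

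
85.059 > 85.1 False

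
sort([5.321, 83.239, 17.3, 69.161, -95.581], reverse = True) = [83.239, 69.161, 17.3, 5.321, -95.581]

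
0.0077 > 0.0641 False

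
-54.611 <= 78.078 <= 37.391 False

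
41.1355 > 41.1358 False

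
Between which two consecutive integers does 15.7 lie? 15 and 16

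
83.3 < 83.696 True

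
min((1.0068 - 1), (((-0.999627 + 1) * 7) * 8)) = 0.0068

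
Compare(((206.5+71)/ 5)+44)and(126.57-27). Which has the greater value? (126.57-27)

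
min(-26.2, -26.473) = -26.473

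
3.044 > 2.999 True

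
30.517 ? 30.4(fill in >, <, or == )>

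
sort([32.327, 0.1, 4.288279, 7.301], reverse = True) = [32.327, 7.301, 4.288279, 0.1]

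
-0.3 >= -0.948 True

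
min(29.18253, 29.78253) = 29.18253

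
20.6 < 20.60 False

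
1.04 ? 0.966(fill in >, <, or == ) >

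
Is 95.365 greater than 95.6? No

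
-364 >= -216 False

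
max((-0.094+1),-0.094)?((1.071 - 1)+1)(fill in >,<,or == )<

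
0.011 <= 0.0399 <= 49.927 True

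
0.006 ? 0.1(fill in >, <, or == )<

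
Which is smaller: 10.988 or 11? 10.988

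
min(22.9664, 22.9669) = 22.9664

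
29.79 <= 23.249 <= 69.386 False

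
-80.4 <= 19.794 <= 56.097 True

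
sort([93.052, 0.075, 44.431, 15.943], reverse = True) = [93.052, 44.431, 15.943, 0.075]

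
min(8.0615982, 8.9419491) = 8.0615982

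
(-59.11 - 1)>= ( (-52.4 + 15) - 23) True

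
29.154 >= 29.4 False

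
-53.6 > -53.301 False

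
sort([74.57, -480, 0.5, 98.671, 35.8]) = [-480, 0.5, 35.8, 74.57, 98.671]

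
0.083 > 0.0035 True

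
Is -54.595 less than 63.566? Yes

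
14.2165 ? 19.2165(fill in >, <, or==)<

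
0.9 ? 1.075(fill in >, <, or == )<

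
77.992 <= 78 True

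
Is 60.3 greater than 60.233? Yes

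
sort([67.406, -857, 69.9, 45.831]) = [-857, 45.831, 67.406, 69.9]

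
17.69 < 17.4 False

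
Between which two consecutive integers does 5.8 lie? 5 and 6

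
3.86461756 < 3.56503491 False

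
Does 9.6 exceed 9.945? No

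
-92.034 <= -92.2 False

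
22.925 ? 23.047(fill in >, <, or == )<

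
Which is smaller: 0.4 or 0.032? 0.032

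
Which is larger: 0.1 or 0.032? 0.1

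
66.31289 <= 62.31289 False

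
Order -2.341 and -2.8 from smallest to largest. -2.8, -2.341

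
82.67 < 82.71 True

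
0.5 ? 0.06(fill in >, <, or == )>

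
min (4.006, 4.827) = 4.006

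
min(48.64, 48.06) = 48.06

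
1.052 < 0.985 False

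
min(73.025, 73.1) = 73.025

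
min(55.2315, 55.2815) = 55.2315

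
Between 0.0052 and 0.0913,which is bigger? 0.0913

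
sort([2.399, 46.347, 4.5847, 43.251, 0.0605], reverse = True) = [46.347, 43.251, 4.5847, 2.399, 0.0605]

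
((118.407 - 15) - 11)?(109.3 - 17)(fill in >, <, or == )>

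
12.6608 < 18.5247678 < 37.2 True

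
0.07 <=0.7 True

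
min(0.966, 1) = 0.966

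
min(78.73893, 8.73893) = 8.73893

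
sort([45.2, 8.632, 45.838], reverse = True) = [45.838, 45.2, 8.632]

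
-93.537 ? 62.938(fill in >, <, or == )<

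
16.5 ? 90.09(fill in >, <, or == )<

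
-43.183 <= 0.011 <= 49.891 True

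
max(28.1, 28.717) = 28.717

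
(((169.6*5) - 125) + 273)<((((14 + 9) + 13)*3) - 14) False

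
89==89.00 True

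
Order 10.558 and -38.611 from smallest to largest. -38.611, 10.558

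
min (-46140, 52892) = -46140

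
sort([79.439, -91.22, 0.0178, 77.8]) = [-91.22, 0.0178, 77.8, 79.439]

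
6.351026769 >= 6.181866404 True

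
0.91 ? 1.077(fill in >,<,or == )<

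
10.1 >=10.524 False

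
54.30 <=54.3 True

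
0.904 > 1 False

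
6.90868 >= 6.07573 True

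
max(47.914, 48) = 48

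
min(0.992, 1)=0.992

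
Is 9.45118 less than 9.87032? Yes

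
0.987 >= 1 False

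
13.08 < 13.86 True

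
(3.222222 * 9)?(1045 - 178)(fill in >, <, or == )<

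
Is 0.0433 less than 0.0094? No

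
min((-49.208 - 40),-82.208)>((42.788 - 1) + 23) False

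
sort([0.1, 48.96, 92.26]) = [0.1, 48.96, 92.26]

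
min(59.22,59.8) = 59.22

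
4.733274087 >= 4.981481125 False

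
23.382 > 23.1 True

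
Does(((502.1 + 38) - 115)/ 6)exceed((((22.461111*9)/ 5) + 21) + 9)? Yes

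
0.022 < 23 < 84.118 True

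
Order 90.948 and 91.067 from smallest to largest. 90.948, 91.067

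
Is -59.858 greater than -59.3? No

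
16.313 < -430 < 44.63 False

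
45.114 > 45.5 False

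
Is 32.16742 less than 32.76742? Yes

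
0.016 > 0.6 False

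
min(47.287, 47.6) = 47.287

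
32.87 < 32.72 False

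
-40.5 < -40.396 True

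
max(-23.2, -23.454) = -23.2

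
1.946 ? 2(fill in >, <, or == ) <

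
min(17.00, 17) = 17.00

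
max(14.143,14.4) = 14.4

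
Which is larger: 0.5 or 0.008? 0.5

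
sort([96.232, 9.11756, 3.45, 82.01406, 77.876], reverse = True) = [96.232, 82.01406, 77.876, 9.11756, 3.45]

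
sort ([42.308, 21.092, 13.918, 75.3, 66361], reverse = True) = [66361, 75.3, 42.308, 21.092, 13.918]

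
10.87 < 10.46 False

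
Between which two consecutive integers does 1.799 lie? 1 and 2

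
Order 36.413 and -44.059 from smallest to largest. -44.059, 36.413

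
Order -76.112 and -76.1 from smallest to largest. -76.112, -76.1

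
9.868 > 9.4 True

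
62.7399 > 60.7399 True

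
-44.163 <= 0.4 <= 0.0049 False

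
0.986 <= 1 True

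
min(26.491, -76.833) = -76.833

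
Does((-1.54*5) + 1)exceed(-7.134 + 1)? No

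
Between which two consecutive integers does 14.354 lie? 14 and 15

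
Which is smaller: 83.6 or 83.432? 83.432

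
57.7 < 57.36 False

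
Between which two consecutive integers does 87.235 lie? 87 and 88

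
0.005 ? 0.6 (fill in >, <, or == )<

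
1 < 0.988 False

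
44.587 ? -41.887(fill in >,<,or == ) >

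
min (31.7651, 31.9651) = 31.7651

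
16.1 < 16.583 True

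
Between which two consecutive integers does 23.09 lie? 23 and 24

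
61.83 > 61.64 True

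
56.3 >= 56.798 False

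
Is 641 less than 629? No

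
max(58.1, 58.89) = 58.89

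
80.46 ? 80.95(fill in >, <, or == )<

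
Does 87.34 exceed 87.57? No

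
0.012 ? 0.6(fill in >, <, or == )<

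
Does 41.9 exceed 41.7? Yes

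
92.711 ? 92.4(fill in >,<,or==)>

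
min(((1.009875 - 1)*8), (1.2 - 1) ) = 0.079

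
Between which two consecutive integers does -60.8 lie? -61 and -60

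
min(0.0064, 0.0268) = 0.0064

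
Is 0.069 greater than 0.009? Yes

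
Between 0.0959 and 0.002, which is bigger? 0.0959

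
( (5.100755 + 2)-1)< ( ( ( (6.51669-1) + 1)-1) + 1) True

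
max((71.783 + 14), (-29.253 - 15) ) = 85.783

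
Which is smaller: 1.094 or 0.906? 0.906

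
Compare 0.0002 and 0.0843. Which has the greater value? 0.0843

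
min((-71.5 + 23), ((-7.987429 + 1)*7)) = -48.912003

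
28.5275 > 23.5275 True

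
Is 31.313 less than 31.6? Yes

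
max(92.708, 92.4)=92.708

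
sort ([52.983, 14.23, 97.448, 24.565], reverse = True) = [97.448, 52.983, 24.565, 14.23]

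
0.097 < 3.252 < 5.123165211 True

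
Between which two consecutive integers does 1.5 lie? 1 and 2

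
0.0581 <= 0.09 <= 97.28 True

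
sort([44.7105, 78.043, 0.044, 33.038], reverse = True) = [78.043, 44.7105, 33.038, 0.044]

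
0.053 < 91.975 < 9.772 False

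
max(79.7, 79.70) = 79.70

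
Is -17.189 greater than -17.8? Yes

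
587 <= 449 False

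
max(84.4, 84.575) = 84.575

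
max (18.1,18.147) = 18.147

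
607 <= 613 True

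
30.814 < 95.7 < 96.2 True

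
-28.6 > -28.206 False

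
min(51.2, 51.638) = 51.2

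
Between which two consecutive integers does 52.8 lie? 52 and 53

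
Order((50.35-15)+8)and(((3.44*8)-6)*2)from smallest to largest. (((3.44*8)-6)*2), ((50.35-15)+8)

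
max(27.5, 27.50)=27.50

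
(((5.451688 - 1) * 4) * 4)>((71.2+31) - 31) True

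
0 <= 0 True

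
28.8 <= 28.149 False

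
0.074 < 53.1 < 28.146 False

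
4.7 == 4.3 False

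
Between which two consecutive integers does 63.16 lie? 63 and 64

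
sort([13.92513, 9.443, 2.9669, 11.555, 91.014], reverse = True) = [91.014, 13.92513, 11.555, 9.443, 2.9669]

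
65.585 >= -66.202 True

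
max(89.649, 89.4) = 89.649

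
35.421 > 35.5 False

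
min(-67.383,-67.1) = -67.383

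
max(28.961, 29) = 29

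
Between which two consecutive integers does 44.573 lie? 44 and 45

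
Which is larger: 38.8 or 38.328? 38.8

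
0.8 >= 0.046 True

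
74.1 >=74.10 True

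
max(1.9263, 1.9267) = 1.9267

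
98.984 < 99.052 True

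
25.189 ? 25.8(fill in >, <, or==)<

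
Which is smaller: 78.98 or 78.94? 78.94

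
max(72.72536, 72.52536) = 72.72536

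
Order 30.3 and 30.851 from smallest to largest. 30.3,30.851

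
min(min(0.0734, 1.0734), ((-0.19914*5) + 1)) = 0.0043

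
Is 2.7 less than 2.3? No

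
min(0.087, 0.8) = 0.087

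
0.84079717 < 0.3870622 False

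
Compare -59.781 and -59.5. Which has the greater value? -59.5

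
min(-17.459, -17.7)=-17.7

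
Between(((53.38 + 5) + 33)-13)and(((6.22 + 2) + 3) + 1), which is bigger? (((53.38 + 5) + 33)-13)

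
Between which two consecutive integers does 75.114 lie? 75 and 76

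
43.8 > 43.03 True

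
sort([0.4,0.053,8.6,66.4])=[0.053,0.4,8.6,66.4]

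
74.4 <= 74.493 True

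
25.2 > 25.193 True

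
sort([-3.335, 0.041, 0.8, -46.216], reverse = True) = [0.8, 0.041, -3.335, -46.216]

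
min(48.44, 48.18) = 48.18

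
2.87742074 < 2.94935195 True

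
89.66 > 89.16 True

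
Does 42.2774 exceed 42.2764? Yes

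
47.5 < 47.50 False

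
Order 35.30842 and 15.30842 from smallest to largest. 15.30842, 35.30842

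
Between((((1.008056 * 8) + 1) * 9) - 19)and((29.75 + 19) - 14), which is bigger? ((((1.008056 * 8) + 1) * 9) - 19)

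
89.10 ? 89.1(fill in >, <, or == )==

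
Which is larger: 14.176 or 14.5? 14.5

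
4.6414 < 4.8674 True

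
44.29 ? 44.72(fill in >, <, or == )<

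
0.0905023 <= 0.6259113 True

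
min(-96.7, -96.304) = -96.7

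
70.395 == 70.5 False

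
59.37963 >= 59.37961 True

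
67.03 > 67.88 False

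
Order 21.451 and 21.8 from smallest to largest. 21.451, 21.8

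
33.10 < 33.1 False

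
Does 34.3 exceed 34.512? No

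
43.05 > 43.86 False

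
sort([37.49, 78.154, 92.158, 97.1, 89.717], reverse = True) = [97.1, 92.158, 89.717, 78.154, 37.49]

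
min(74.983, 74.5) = 74.5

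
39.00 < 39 False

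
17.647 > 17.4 True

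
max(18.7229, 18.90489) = 18.90489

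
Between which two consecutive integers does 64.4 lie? 64 and 65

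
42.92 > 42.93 False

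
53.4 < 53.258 False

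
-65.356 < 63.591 True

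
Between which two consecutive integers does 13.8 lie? 13 and 14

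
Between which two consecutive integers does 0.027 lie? 0 and 1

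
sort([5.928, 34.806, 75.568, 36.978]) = [5.928, 34.806, 36.978, 75.568]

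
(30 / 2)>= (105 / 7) True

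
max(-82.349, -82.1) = -82.1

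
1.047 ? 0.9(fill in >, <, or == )>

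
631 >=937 False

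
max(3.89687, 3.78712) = 3.89687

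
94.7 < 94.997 True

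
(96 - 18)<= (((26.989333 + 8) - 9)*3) False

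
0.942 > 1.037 False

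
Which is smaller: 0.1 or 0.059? 0.059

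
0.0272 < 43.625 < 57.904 True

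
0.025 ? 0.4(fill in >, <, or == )<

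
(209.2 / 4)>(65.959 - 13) False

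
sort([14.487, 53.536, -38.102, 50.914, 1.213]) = [-38.102, 1.213, 14.487, 50.914, 53.536]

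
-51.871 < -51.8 True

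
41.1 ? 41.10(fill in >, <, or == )==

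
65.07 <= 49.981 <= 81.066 False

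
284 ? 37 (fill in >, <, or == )>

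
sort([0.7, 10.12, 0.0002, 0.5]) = [0.0002, 0.5, 0.7, 10.12]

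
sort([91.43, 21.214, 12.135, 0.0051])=[0.0051, 12.135, 21.214, 91.43]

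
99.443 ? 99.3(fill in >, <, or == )>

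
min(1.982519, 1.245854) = 1.245854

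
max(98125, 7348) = 98125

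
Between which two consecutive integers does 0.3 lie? 0 and 1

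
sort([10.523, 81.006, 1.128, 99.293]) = [1.128, 10.523, 81.006, 99.293]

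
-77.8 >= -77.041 False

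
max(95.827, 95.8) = 95.827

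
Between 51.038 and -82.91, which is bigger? 51.038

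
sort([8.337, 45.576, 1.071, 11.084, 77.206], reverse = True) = [77.206, 45.576, 11.084, 8.337, 1.071]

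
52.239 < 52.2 False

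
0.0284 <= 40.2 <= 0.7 False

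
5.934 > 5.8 True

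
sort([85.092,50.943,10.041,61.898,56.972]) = [10.041,50.943,56.972,61.898,85.092]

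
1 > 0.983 True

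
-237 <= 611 True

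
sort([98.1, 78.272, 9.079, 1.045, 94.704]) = [1.045, 9.079, 78.272, 94.704, 98.1]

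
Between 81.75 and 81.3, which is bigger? 81.75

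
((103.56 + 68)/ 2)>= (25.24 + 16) True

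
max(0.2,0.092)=0.2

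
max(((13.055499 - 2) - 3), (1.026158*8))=8.209264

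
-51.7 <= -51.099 True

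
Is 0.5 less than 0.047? No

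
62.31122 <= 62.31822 True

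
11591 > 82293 False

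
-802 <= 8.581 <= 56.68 True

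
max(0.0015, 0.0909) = 0.0909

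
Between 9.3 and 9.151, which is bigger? 9.3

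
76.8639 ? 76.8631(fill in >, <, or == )>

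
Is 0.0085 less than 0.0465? Yes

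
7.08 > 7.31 False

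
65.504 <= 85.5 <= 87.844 True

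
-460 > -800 True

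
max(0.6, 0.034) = 0.6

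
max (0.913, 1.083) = 1.083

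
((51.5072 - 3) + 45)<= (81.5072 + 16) True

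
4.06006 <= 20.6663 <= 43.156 True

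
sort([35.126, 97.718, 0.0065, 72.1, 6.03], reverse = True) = [97.718, 72.1, 35.126, 6.03, 0.0065]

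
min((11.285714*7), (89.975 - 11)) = 78.975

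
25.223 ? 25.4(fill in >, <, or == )<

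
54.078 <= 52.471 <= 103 False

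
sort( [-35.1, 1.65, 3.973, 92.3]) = [-35.1, 1.65, 3.973, 92.3]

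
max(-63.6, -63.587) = -63.587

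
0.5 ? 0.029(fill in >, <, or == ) >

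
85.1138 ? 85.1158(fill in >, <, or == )<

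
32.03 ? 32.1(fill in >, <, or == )<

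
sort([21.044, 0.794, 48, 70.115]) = [0.794, 21.044, 48, 70.115]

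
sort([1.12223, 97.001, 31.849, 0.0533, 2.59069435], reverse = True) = [97.001, 31.849, 2.59069435, 1.12223, 0.0533]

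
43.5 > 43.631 False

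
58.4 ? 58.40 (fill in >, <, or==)==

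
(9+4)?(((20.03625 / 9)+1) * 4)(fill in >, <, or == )>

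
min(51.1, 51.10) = 51.1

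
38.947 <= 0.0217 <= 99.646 False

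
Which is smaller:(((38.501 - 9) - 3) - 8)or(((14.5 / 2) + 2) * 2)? (((14.5 / 2) + 2) * 2)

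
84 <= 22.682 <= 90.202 False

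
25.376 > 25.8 False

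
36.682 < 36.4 False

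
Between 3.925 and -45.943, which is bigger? 3.925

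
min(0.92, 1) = 0.92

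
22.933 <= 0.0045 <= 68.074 False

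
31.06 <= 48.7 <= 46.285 False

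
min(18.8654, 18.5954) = 18.5954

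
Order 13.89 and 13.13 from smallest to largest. 13.13, 13.89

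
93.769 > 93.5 True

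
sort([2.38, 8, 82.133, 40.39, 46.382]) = [2.38, 8, 40.39, 46.382, 82.133]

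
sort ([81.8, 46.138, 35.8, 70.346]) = [35.8, 46.138, 70.346, 81.8]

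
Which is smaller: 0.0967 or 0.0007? 0.0007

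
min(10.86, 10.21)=10.21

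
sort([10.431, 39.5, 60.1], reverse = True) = [60.1, 39.5, 10.431]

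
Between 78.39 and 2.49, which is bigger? 78.39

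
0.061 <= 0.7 True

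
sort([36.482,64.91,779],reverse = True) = [779,64.91,36.482]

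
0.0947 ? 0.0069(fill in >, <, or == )>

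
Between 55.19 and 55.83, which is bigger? 55.83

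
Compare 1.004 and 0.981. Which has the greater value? 1.004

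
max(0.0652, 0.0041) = 0.0652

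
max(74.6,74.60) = 74.60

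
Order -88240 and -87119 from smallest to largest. -88240, -87119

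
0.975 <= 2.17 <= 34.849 True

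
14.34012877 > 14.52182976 False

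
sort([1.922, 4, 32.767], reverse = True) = [32.767, 4, 1.922]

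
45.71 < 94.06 True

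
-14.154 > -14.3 True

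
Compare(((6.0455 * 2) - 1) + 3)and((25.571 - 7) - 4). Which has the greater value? ((25.571 - 7) - 4)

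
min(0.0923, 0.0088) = 0.0088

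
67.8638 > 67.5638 True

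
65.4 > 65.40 False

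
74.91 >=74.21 True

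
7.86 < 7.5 False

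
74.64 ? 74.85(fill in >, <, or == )<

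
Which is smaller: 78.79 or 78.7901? 78.79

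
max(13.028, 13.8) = 13.8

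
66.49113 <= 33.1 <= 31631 False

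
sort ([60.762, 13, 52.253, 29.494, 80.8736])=[13, 29.494, 52.253, 60.762, 80.8736]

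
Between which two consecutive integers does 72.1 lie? 72 and 73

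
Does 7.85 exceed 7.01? Yes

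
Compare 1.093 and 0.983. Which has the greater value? 1.093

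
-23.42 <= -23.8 False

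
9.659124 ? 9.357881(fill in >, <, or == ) >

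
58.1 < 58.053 False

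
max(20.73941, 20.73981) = 20.73981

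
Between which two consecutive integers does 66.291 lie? 66 and 67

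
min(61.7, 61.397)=61.397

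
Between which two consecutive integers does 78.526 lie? 78 and 79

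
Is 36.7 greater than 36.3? Yes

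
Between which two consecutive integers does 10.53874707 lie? 10 and 11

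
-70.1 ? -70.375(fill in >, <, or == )>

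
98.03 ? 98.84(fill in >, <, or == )<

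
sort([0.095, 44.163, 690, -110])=[-110, 0.095, 44.163, 690]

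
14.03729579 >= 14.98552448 False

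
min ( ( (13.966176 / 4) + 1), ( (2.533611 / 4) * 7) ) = 4.43381925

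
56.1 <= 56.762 True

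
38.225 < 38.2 False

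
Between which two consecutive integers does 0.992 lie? 0 and 1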